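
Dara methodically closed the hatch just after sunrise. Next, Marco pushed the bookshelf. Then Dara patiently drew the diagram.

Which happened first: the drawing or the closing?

The connectives place the closing before the drawing.

the closing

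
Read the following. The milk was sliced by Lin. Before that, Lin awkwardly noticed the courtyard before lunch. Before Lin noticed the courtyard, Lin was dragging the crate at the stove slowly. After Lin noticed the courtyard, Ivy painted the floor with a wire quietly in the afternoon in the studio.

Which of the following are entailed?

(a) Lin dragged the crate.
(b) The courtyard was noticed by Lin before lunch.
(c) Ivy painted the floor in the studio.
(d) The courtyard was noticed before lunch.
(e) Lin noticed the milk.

(a) Entailed — 'drag' is an activity; 'was dragging' entails that some dragging happened, so 'dragged' holds.
(b) Entailed — the original entails any weakening of itself; this just drops 'awkwardly'.
(c) Entailed — every conjunct here is already in the original painting event.
(d) Entailed — this follows by dropping conjuncts from the noticing event's description.
(e) Not entailed — Lin noticed the courtyard, not the milk; the milk belongs to the slicing event.

(a), (b), (c), (d)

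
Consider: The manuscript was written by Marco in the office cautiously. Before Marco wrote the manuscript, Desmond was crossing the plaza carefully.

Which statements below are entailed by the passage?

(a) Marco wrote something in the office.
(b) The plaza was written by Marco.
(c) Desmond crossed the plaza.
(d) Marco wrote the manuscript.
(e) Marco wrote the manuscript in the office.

(a), (d), (e)

(a) Entailed — every conjunct here is already in the original writing event.
(b) Not entailed — Marco wrote the manuscript, not the plaza; the plaza belongs to the crossing event.
(c) Not entailed — 'was crossing' is progressive on an accomplishment; it does not entail the completed 'crossed'.
(d) Entailed — dropping 'cautiously', 'in the office' leaves a sub-description the original still satisfies.
(e) Entailed — every conjunct here is already in the original writing event.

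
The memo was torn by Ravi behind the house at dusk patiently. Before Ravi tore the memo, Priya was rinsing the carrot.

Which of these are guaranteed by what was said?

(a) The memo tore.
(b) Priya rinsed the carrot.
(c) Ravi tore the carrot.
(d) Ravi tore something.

(a) Entailed — 'Ravi tore the memo' is causative; it entails the inchoative 'the memo tore'.
(b) Entailed — 'rinse' is an activity; 'was rinsing' entails that some rinsing happened, so 'rinsed' holds.
(c) Not entailed — Ravi tore the memo, not the carrot; the carrot belongs to the rinsing event.
(d) Entailed — dropping 'at dusk', 'patiently', 'behind the house' and generalizing the patient leaves a sub-description the original still satisfies.

(a), (b), (d)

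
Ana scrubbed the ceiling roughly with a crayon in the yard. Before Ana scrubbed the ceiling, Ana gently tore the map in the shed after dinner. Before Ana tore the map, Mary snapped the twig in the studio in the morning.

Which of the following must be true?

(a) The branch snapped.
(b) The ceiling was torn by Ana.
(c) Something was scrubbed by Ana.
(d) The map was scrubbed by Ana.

(a) Not entailed — the twig is what snapped, not the branch.
(b) Not entailed — Ana tore the map, not the ceiling; the ceiling belongs to the scrubbing event.
(c) Entailed — this follows by dropping conjuncts from the scrubbing event's description.
(d) Not entailed — Ana scrubbed the ceiling, not the map; the map belongs to the tearing event.

(c)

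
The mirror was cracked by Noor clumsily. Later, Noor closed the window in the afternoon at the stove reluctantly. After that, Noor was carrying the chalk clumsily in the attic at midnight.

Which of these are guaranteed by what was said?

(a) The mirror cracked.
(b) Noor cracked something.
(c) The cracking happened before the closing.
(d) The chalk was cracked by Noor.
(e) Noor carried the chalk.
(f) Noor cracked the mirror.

(a) Entailed — 'Noor cracked the mirror' is causative; it entails the inchoative 'the mirror cracked'.
(b) Entailed — this follows by dropping conjuncts from the cracking event's description.
(c) Entailed — the narrative places the cracking before the closing.
(d) Not entailed — Noor cracked the mirror, not the chalk; the chalk belongs to the carrying event.
(e) Entailed — 'carry' is an activity; 'was carrying' entails that some carrying happened, so 'carried' holds.
(f) Entailed — every conjunct here is already in the original cracking event.

(a), (b), (c), (e), (f)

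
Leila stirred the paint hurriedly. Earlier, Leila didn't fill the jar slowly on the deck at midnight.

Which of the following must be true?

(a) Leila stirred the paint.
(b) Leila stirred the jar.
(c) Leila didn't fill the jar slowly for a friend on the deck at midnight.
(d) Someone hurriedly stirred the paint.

(a) Entailed — every conjunct here is already in the original stirring event.
(b) Not entailed — Leila stirred the paint, not the jar; the jar belongs to the filling event.
(c) Entailed — under negation, adding a further restriction is entailed: if no such filling event occurred, none occurred for a friend either.
(d) Entailed — every conjunct here is already in the original stirring event.

(a), (c), (d)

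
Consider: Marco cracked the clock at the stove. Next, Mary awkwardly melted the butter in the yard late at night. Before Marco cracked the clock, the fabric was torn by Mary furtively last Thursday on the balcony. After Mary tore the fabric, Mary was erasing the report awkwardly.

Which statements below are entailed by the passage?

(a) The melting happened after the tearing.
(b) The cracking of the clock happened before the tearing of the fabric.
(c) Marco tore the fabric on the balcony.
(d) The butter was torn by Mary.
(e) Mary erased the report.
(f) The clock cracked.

(a), (f)

(a) Entailed — the narrative places the tearing before the melting.
(b) Not entailed — the narrative places the tearing before the cracking, not after.
(c) Not entailed — the passage has Mary tearing the fabric, not Marco.
(d) Not entailed — Mary tore the fabric, not the butter; the butter belongs to the melting event.
(e) Not entailed — 'was erasing' is progressive on an accomplishment; it does not entail the completed 'erased'.
(f) Entailed — 'Marco cracked the clock' is causative; it entails the inchoative 'the clock cracked'.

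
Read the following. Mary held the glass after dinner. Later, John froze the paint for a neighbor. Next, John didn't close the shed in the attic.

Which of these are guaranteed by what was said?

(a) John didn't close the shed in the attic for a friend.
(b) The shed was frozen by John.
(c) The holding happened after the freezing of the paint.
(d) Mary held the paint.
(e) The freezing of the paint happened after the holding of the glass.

(a), (e)

(a) Entailed — under negation, adding a further restriction is entailed: if no such closing event occurred, none occurred for a friend either.
(b) Not entailed — John froze the paint, not the shed; the shed belongs to the closing event.
(c) Not entailed — the narrative places the holding before the freezing, not after.
(d) Not entailed — Mary held the glass, not the paint; the paint belongs to the freezing event.
(e) Entailed — the narrative places the holding before the freezing.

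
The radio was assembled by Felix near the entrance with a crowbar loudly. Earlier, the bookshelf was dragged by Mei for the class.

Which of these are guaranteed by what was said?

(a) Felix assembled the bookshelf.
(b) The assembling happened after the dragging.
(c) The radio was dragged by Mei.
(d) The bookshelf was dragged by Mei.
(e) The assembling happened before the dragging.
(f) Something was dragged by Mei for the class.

(a) Not entailed — Felix assembled the radio, not the bookshelf; the bookshelf belongs to the dragging event.
(b) Entailed — the narrative places the dragging before the assembling.
(c) Not entailed — Mei dragged the bookshelf, not the radio; the radio belongs to the assembling event.
(d) Entailed — this follows by dropping conjuncts from the dragging event's description.
(e) Not entailed — the narrative places the dragging before the assembling, not after.
(f) Entailed — the original entails any weakening of itself; this just generalizes the patient.

(b), (d), (f)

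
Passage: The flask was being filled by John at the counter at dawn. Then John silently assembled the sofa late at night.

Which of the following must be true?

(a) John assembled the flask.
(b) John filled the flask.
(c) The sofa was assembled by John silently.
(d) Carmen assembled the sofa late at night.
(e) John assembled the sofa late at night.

(a) Not entailed — John assembled the sofa, not the flask; the flask belongs to the filling event.
(b) Not entailed — 'was filling' is progressive on an accomplishment; it does not entail the completed 'filled'.
(c) Entailed — this follows by dropping conjuncts from the assembling event's description.
(d) Not entailed — the passage has John assembling the sofa, not Carmen.
(e) Entailed — every conjunct here is already in the original assembling event.

(c), (e)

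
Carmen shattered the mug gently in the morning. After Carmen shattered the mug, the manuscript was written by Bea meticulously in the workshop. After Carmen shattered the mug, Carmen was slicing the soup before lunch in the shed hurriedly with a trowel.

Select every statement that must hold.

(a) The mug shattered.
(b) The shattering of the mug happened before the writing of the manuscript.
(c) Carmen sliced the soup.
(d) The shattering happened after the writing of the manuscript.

(a) Entailed — 'Carmen shattered the mug' is causative; it entails the inchoative 'the mug shattered'.
(b) Entailed — the narrative places the shattering before the writing.
(c) Not entailed — 'was slicing' is progressive on an accomplishment; it does not entail the completed 'sliced'.
(d) Not entailed — the narrative places the shattering before the writing, not after.

(a), (b)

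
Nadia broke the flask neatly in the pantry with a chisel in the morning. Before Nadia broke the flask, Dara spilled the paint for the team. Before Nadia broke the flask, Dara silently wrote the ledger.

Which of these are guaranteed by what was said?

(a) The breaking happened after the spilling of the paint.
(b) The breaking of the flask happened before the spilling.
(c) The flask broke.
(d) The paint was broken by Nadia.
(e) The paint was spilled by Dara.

(a), (c), (e)

(a) Entailed — the narrative places the spilling before the breaking.
(b) Not entailed — the narrative places the spilling before the breaking, not after.
(c) Entailed — 'Nadia broke the flask' is causative; it entails the inchoative 'the flask broke'.
(d) Not entailed — Nadia broke the flask, not the paint; the paint belongs to the spilling event.
(e) Entailed — every conjunct here is already in the original spilling event.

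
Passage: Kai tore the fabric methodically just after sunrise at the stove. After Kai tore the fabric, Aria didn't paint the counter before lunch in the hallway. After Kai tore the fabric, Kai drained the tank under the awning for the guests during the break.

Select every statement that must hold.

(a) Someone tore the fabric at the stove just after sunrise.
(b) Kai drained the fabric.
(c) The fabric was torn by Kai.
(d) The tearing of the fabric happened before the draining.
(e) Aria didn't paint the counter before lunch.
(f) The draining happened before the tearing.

(a) Entailed — dropping 'methodically' and generalizing the agent leaves a sub-description the original still satisfies.
(b) Not entailed — Kai drained the tank, not the fabric; the fabric belongs to the tearing event.
(c) Entailed — dropping 'at the stove', 'just after sunrise', 'methodically' leaves a sub-description the original still satisfies.
(d) Entailed — the narrative places the tearing before the draining.
(e) Not entailed — dropping 'in the hallway' under negation is not valid — the original leaves open that Aria painted the counter some other way.
(f) Not entailed — the narrative places the tearing before the draining, not after.

(a), (c), (d)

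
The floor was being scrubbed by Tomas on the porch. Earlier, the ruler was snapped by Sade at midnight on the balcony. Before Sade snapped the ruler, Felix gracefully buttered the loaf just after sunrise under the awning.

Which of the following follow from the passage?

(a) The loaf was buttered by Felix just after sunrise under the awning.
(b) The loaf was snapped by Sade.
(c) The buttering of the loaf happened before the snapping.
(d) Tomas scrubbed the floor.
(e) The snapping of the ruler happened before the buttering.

(a), (c), (d)

(a) Entailed — dropping 'gracefully' leaves a sub-description the original still satisfies.
(b) Not entailed — Sade snapped the ruler, not the loaf; the loaf belongs to the buttering event.
(c) Entailed — the narrative places the buttering before the snapping.
(d) Entailed — 'scrub' is an activity; 'was scrubbing' entails that some scrubbing happened, so 'scrubbed' holds.
(e) Not entailed — the narrative places the buttering before the snapping, not after.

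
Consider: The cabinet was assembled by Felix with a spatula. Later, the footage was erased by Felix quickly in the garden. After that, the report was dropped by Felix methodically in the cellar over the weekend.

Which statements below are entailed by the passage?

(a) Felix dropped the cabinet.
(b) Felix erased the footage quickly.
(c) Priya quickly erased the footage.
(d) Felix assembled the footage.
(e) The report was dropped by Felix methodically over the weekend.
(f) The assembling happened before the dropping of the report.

(b), (e), (f)

(a) Not entailed — Felix dropped the report, not the cabinet; the cabinet belongs to the assembling event.
(b) Entailed — the original entails any weakening of itself; this just drops 'in the garden'.
(c) Not entailed — the passage has Felix erasing the footage, not Priya.
(d) Not entailed — Felix assembled the cabinet, not the footage; the footage belongs to the erasing event.
(e) Entailed — every conjunct here is already in the original dropping event.
(f) Entailed — the narrative places the assembling before the dropping.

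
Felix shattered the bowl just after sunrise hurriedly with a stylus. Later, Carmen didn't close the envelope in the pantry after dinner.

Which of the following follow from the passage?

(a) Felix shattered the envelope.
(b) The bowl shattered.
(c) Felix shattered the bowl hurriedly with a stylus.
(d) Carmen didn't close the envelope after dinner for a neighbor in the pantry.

(b), (c), (d)

(a) Not entailed — Felix shattered the bowl, not the envelope; the envelope belongs to the closing event.
(b) Entailed — 'Felix shattered the bowl' is causative; it entails the inchoative 'the bowl shattered'.
(c) Entailed — this follows by dropping conjuncts from the shattering event's description.
(d) Entailed — under negation, adding a further restriction is entailed: if no such closing event occurred, none occurred for a neighbor either.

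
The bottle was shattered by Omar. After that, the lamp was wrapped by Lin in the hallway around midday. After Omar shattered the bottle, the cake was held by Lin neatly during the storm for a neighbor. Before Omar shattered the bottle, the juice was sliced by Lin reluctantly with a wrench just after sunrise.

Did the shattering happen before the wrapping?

yes

The narrative orders the shattering before the wrapping.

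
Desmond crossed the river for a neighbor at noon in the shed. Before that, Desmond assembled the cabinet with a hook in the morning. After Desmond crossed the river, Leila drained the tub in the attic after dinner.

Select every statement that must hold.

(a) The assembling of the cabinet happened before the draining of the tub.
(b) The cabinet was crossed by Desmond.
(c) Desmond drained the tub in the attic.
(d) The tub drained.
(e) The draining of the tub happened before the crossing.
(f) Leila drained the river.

(a), (d)

(a) Entailed — the narrative places the assembling before the draining.
(b) Not entailed — Desmond crossed the river, not the cabinet; the cabinet belongs to the assembling event.
(c) Not entailed — the passage has Leila draining the tub, not Desmond.
(d) Entailed — 'Leila drained the tub' is causative; it entails the inchoative 'the tub drained'.
(e) Not entailed — the narrative places the crossing before the draining, not after.
(f) Not entailed — Leila drained the tub, not the river; the river belongs to the crossing event.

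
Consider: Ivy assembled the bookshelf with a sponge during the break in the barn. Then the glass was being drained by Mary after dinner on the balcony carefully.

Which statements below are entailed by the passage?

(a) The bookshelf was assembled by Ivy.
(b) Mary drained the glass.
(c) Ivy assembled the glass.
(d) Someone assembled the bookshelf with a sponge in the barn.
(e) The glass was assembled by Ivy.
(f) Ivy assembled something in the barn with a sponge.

(a) Entailed — the original entails any weakening of itself; this just drops 'with a sponge', 'in the barn', 'during the break'.
(b) Not entailed — 'was draining' is progressive on an accomplishment; it does not entail the completed 'drained'.
(c) Not entailed — Ivy assembled the bookshelf, not the glass; the glass belongs to the draining event.
(d) Entailed — dropping 'during the break' and generalizing the agent leaves a sub-description the original still satisfies.
(e) Not entailed — Ivy assembled the bookshelf, not the glass; the glass belongs to the draining event.
(f) Entailed — every conjunct here is already in the original assembling event.

(a), (d), (f)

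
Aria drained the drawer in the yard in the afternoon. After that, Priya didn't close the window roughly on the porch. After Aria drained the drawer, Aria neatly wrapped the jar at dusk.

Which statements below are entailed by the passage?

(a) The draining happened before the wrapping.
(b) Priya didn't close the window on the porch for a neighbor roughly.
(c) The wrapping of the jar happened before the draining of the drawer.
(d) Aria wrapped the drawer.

(a), (b)

(a) Entailed — the narrative places the draining before the wrapping.
(b) Entailed — under negation, adding a further restriction is entailed: if no such closing event occurred, none occurred for a neighbor either.
(c) Not entailed — the narrative places the draining before the wrapping, not after.
(d) Not entailed — Aria wrapped the jar, not the drawer; the drawer belongs to the draining event.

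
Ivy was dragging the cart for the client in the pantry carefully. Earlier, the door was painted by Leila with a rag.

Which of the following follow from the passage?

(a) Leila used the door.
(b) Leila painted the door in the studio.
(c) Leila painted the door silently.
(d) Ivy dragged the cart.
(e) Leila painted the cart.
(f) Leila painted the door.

(d), (f)

(a) Not entailed — the door is the patient, not an instrument — Leila used a rag.
(b) Not entailed — 'in the studio' adds information not in the original event.
(c) Not entailed — 'silently' adds information not in the original event.
(d) Entailed — 'drag' is an activity; 'was dragging' entails that some dragging happened, so 'dragged' holds.
(e) Not entailed — Leila painted the door, not the cart; the cart belongs to the dragging event.
(f) Entailed — this follows by dropping conjuncts from the painting event's description.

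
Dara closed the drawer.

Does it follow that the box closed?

no

Nothing is said about any box; only the drawer is affected.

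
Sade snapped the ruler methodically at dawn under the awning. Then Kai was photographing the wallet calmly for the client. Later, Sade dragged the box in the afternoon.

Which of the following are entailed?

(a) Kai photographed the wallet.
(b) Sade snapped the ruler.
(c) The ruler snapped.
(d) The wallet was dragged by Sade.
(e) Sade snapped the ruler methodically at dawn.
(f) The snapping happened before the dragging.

(a) Not entailed — 'was photographing' is progressive on an accomplishment; it does not entail the completed 'photographed'.
(b) Entailed — this follows by dropping conjuncts from the snapping event's description.
(c) Entailed — 'Sade snapped the ruler' is causative; it entails the inchoative 'the ruler snapped'.
(d) Not entailed — Sade dragged the box, not the wallet; the wallet belongs to the photographing event.
(e) Entailed — dropping 'under the awning' leaves a sub-description the original still satisfies.
(f) Entailed — the narrative places the snapping before the dragging.

(b), (c), (e), (f)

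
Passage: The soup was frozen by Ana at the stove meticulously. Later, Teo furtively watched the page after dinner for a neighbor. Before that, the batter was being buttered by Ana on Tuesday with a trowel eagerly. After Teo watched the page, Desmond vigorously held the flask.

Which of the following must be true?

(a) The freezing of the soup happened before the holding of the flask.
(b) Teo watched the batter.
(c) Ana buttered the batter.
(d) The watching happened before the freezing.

(a) Entailed — the narrative places the freezing before the holding.
(b) Not entailed — Teo watched the page, not the batter; the batter belongs to the buttering event.
(c) Not entailed — 'was buttering' is progressive on an accomplishment; it does not entail the completed 'buttered'.
(d) Not entailed — the narrative places the freezing before the watching, not after.

(a)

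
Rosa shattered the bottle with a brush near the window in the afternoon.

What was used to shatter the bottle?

'with a brush' marks the instrument of the shattering event.

a brush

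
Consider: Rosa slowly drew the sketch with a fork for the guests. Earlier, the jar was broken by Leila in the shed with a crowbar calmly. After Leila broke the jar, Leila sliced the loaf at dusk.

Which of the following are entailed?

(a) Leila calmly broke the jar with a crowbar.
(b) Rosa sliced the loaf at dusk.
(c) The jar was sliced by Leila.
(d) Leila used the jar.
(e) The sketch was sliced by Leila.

(a)

(a) Entailed — dropping 'in the shed' leaves a sub-description the original still satisfies.
(b) Not entailed — the passage has Leila slicing the loaf, not Rosa.
(c) Not entailed — Leila sliced the loaf, not the jar; the jar belongs to the breaking event.
(d) Not entailed — the jar is the patient, not an instrument — Leila used a crowbar.
(e) Not entailed — Leila sliced the loaf, not the sketch; the sketch belongs to the drawing event.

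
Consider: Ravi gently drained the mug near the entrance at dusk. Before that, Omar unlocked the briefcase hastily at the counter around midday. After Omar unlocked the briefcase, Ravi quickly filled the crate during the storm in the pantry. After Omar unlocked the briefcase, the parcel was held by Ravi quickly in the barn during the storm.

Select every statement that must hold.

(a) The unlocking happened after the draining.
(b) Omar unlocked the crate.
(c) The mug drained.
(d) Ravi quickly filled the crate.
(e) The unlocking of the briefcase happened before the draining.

(a) Not entailed — the narrative places the unlocking before the draining, not after.
(b) Not entailed — Omar unlocked the briefcase, not the crate; the crate belongs to the filling event.
(c) Entailed — 'Ravi drained the mug' is causative; it entails the inchoative 'the mug drained'.
(d) Entailed — dropping 'in the pantry', 'during the storm' leaves a sub-description the original still satisfies.
(e) Entailed — the narrative places the unlocking before the draining.

(c), (d), (e)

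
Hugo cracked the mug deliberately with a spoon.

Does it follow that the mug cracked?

'Hugo cracked the mug' is the causative; it entails the inchoative 'the mug cracked'.

yes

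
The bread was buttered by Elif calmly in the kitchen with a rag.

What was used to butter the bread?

a rag

'with a rag' marks the instrument of the buttering event.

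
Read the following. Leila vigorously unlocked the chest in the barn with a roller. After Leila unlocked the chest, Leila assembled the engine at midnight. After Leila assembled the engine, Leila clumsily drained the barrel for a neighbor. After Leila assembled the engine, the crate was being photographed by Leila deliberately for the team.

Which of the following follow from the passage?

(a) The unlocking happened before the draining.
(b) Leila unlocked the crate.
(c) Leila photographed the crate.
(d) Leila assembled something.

(a), (d)

(a) Entailed — the narrative places the unlocking before the draining.
(b) Not entailed — Leila unlocked the chest, not the crate; the crate belongs to the photographing event.
(c) Not entailed — 'was photographing' is progressive on an accomplishment; it does not entail the completed 'photographed'.
(d) Entailed — every conjunct here is already in the original assembling event.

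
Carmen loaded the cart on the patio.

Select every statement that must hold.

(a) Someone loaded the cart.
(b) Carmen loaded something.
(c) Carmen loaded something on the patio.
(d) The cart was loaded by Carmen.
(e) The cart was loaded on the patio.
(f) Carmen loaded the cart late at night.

(a), (b), (c), (d), (e)

(a) Entailed — every conjunct here is already in the original loading event.
(b) Entailed — dropping 'on the patio' and generalizing the patient leaves a sub-description the original still satisfies.
(c) Entailed — every conjunct here is already in the original loading event.
(d) Entailed — every conjunct here is already in the original loading event.
(e) Entailed — every conjunct here is already in the original loading event.
(f) Not entailed — 'late at night' adds information not in the original event.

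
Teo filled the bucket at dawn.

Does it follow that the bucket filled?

yes

'Teo filled the bucket' is the causative; it entails the inchoative 'the bucket filled'.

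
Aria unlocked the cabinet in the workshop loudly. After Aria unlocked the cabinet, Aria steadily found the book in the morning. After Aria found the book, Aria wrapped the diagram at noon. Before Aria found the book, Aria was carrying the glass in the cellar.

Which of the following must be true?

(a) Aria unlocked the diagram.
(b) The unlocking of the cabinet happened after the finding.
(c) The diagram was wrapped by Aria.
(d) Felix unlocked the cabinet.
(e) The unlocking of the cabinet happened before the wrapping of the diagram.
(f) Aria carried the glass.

(c), (e), (f)

(a) Not entailed — Aria unlocked the cabinet, not the diagram; the diagram belongs to the wrapping event.
(b) Not entailed — the narrative places the unlocking before the finding, not after.
(c) Entailed — dropping 'at noon' leaves a sub-description the original still satisfies.
(d) Not entailed — the passage has Aria unlocking the cabinet, not Felix.
(e) Entailed — the narrative places the unlocking before the wrapping.
(f) Entailed — 'carry' is an activity; 'was carrying' entails that some carrying happened, so 'carried' holds.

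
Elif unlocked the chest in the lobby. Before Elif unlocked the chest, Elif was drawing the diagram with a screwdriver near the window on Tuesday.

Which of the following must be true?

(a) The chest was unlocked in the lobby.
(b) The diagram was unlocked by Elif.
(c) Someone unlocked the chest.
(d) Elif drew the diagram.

(a) Entailed — this follows by dropping conjuncts from the unlocking event's description.
(b) Not entailed — Elif unlocked the chest, not the diagram; the diagram belongs to the drawing event.
(c) Entailed — the original entails any weakening of itself; this just drops 'in the lobby' and generalizes the agent.
(d) Not entailed — 'was drawing' is progressive on an accomplishment; it does not entail the completed 'drew'.

(a), (c)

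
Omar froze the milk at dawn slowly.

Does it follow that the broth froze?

no

Nothing is said about any broth; only the milk is affected.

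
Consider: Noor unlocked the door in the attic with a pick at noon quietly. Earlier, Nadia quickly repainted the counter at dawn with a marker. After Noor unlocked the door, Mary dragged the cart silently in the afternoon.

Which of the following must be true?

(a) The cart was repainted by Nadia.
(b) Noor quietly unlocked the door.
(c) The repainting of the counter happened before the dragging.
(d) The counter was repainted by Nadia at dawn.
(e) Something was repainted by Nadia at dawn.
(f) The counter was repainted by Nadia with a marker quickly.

(b), (c), (d), (e), (f)

(a) Not entailed — Nadia repainted the counter, not the cart; the cart belongs to the dragging event.
(b) Entailed — this follows by dropping conjuncts from the unlocking event's description.
(c) Entailed — the narrative places the repainting before the dragging.
(d) Entailed — this follows by dropping conjuncts from the repainting event's description.
(e) Entailed — this follows by dropping conjuncts from the repainting event's description.
(f) Entailed — every conjunct here is already in the original repainting event.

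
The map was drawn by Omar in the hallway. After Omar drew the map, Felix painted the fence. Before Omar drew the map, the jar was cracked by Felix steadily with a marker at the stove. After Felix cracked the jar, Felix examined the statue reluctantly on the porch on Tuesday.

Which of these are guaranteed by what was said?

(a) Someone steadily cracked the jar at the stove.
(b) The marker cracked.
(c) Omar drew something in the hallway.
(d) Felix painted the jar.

(a) Entailed — the original entails any weakening of itself; this just drops 'with a marker' and generalizes the agent.
(b) Not entailed — the jar is what cracked, not the marker.
(c) Entailed — every conjunct here is already in the original drawing event.
(d) Not entailed — Felix painted the fence, not the jar; the jar belongs to the cracking event.

(a), (c)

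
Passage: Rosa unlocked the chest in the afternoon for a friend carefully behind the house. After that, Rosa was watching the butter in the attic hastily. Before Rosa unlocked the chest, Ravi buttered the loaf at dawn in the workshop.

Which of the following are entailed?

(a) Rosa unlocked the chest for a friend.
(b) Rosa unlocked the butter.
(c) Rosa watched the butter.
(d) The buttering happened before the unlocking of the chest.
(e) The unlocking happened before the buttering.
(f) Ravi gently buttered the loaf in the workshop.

(a), (c), (d)

(a) Entailed — dropping 'carefully', 'in the afternoon', 'behind the house' leaves a sub-description the original still satisfies.
(b) Not entailed — Rosa unlocked the chest, not the butter; the butter belongs to the watching event.
(c) Entailed — 'watch' is an activity; 'was watching' entails that some watching happened, so 'watched' holds.
(d) Entailed — the narrative places the buttering before the unlocking.
(e) Not entailed — the narrative places the buttering before the unlocking, not after.
(f) Not entailed — 'gently' adds information not in the original event.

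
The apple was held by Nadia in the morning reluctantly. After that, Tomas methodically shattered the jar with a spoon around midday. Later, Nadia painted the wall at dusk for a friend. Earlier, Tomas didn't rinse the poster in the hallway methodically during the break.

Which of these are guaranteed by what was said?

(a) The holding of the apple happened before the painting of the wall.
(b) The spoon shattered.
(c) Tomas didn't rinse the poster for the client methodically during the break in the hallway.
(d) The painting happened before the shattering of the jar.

(a), (c)

(a) Entailed — the narrative places the holding before the painting.
(b) Not entailed — the jar is what shattered, not the spoon.
(c) Entailed — under negation, adding a further restriction is entailed: if no such rinsing event occurred, none occurred for the client either.
(d) Not entailed — the narrative places the shattering before the painting, not after.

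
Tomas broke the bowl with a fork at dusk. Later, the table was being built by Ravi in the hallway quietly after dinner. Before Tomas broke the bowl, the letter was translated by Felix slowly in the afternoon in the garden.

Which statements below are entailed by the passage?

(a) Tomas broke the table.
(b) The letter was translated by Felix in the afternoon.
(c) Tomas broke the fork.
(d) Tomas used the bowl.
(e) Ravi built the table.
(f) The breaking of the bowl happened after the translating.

(a) Not entailed — Tomas broke the bowl, not the table; the table belongs to the building event.
(b) Entailed — dropping 'slowly', 'in the garden' leaves a sub-description the original still satisfies.
(c) Not entailed — the fork is the instrument, not what was broken.
(d) Not entailed — the bowl is the patient, not an instrument — Tomas used a fork.
(e) Not entailed — 'was building' is progressive on an accomplishment; it does not entail the completed 'built'.
(f) Entailed — the narrative places the translating before the breaking.

(b), (f)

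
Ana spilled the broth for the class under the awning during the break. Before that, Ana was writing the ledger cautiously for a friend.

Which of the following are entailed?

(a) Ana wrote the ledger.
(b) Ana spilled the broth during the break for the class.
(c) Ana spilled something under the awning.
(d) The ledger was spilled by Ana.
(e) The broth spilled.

(b), (c), (e)

(a) Not entailed — 'was writing' is progressive on an accomplishment; it does not entail the completed 'wrote'.
(b) Entailed — dropping 'under the awning' leaves a sub-description the original still satisfies.
(c) Entailed — this follows by dropping conjuncts from the spilling event's description.
(d) Not entailed — Ana spilled the broth, not the ledger; the ledger belongs to the writing event.
(e) Entailed — 'Ana spilled the broth' is causative; it entails the inchoative 'the broth spilled'.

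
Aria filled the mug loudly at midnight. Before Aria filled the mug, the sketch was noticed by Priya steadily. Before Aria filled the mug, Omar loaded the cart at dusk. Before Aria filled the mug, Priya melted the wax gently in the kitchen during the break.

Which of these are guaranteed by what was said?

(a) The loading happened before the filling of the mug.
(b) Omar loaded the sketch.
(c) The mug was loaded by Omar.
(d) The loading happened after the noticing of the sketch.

(a)

(a) Entailed — the narrative places the loading before the filling.
(b) Not entailed — Omar loaded the cart, not the sketch; the sketch belongs to the noticing event.
(c) Not entailed — Omar loaded the cart, not the mug; the mug belongs to the filling event.
(d) Not entailed — the narrative doesn't order the noticing relative to the loading.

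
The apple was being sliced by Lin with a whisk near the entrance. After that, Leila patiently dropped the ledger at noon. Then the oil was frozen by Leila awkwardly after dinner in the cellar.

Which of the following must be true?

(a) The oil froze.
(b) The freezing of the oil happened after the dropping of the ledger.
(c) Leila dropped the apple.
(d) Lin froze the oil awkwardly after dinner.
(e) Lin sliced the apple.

(a), (b)

(a) Entailed — 'Leila froze the oil' is causative; it entails the inchoative 'the oil froze'.
(b) Entailed — the narrative places the dropping before the freezing.
(c) Not entailed — Leila dropped the ledger, not the apple; the apple belongs to the slicing event.
(d) Not entailed — the passage has Leila freezing the oil, not Lin.
(e) Not entailed — 'was slicing' is progressive on an accomplishment; it does not entail the completed 'sliced'.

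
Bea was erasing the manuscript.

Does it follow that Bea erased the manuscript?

'was erasing' is progressive; for an accomplishment like 'erase the manuscript', it doesn't entail completion.

no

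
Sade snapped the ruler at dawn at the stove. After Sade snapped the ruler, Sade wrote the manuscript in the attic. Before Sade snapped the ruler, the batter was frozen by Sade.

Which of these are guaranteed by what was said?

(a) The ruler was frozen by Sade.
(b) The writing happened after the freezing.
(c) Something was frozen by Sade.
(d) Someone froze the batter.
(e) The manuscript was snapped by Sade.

(a) Not entailed — Sade froze the batter, not the ruler; the ruler belongs to the snapping event.
(b) Entailed — the narrative places the freezing before the writing.
(c) Entailed — generalizing the patient leaves a sub-description the original still satisfies.
(d) Entailed — the original entails any weakening of itself; this just generalizes the agent.
(e) Not entailed — Sade snapped the ruler, not the manuscript; the manuscript belongs to the writing event.

(b), (c), (d)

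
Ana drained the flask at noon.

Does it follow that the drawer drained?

no

Nothing is said about any drawer; only the flask is affected.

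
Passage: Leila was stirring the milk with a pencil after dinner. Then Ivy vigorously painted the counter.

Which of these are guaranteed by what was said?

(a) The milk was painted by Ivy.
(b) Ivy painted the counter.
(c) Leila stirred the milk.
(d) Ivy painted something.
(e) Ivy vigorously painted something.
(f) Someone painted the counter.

(b), (c), (d), (e), (f)

(a) Not entailed — Ivy painted the counter, not the milk; the milk belongs to the stirring event.
(b) Entailed — this follows by dropping conjuncts from the painting event's description.
(c) Entailed — 'stir' is an activity; 'was stirring' entails that some stirring happened, so 'stirred' holds.
(d) Entailed — dropping 'vigorously' and generalizing the patient leaves a sub-description the original still satisfies.
(e) Entailed — the original entails any weakening of itself; this just generalizes the patient.
(f) Entailed — dropping 'vigorously' and generalizing the agent leaves a sub-description the original still satisfies.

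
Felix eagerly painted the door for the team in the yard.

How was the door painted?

eagerly

'eagerly' marks the manner of the painting event.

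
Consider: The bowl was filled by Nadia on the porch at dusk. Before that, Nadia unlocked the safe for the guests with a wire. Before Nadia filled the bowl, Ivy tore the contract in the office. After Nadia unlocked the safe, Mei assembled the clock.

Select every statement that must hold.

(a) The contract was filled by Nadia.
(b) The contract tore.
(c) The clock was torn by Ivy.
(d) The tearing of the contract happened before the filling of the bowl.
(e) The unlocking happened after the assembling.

(a) Not entailed — Nadia filled the bowl, not the contract; the contract belongs to the tearing event.
(b) Entailed — 'Ivy tore the contract' is causative; it entails the inchoative 'the contract tore'.
(c) Not entailed — Ivy tore the contract, not the clock; the clock belongs to the assembling event.
(d) Entailed — the narrative places the tearing before the filling.
(e) Not entailed — the narrative places the unlocking before the assembling, not after.

(b), (d)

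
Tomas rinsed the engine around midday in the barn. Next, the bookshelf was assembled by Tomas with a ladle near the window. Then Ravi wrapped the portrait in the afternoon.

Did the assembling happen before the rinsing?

The narrative orders the rinsing before the assembling.

no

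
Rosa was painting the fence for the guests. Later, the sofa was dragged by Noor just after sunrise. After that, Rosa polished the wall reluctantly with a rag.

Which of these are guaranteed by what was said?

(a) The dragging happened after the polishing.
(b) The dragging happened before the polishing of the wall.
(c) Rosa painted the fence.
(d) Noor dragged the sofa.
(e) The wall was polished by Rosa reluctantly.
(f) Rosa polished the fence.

(a) Not entailed — the narrative places the dragging before the polishing, not after.
(b) Entailed — the narrative places the dragging before the polishing.
(c) Not entailed — 'was painting' is progressive on an accomplishment; it does not entail the completed 'painted'.
(d) Entailed — the original entails any weakening of itself; this just drops 'just after sunrise'.
(e) Entailed — dropping 'with a rag' leaves a sub-description the original still satisfies.
(f) Not entailed — Rosa polished the wall, not the fence; the fence belongs to the painting event.

(b), (d), (e)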